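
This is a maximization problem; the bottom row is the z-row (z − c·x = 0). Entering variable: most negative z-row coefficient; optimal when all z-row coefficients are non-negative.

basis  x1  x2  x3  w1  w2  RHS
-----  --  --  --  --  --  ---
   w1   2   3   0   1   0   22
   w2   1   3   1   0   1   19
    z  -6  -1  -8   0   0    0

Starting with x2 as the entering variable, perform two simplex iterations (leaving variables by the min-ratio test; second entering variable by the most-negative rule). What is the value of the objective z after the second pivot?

152

Ratio test on column x2 — row 1: 22/3 = 22/3; row 2: 19/3 = 19/3. Minimum is 19/3 at row 2 (w2 leaves); pivot element 3.
Pivot on row 2; the z-row RHS becomes 0 − (-1)·(19/3) = 19/3.
Next entering variable (most negative z-row entry -23/3): x3.
Ratio test on column x3 — row 1: entry -1 ≤ 0; row 2: (19/3)/(1/3) = 19. Minimum is 19 at row 2 (x2 leaves); pivot element 1/3.
After the second pivot the z-row RHS is 19/3 − (-23/3)·19 = 152.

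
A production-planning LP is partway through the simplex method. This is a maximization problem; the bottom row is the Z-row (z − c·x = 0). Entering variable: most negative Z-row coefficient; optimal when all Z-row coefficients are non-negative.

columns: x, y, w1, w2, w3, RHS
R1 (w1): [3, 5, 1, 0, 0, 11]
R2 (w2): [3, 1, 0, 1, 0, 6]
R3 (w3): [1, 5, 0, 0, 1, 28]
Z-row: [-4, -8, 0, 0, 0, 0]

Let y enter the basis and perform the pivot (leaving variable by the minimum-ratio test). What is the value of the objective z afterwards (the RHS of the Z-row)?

88/5

Ratio test on column y — row 1: 11/5 = 11/5; row 2: 6/1 = 6; row 3: 28/5 = 28/5. Minimum is 11/5 at row 1 (w1 leaves); pivot element 5.
Pivot on row 1; the Z-row RHS becomes 0 − (-8)·(11/5) = 88/5.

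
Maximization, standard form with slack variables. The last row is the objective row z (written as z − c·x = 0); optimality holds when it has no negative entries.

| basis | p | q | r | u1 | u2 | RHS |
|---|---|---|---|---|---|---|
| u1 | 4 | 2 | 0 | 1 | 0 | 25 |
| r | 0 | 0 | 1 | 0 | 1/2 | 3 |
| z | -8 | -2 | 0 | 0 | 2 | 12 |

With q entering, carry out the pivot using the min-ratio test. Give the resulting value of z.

37

Ratio test on column q — row 1: 25/2 = 25/2; row 2: entry 0 ≤ 0. Minimum is 25/2 at row 1 (u1 leaves); pivot element 2.
Pivot on row 1; the z-row RHS becomes 12 − (-2)·(25/2) = 37.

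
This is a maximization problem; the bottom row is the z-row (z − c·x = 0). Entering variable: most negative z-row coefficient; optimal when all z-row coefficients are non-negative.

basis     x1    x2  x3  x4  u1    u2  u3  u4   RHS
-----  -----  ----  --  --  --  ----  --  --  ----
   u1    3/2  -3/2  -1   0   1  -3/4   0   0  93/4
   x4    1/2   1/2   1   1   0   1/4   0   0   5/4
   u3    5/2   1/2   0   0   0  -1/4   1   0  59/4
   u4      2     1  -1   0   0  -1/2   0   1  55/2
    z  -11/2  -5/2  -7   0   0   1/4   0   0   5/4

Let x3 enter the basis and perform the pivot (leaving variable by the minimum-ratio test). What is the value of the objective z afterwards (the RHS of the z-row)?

Ratio test on column x3 — row 1: entry -1 ≤ 0; row 2: (5/4)/1 = 5/4; row 3: entry 0 ≤ 0; row 4: entry -1 ≤ 0. Minimum is 5/4 at row 2 (x4 leaves); pivot element 1.
Pivot on row 2; the z-row RHS becomes 5/4 − (-7)·(5/4) = 10.

10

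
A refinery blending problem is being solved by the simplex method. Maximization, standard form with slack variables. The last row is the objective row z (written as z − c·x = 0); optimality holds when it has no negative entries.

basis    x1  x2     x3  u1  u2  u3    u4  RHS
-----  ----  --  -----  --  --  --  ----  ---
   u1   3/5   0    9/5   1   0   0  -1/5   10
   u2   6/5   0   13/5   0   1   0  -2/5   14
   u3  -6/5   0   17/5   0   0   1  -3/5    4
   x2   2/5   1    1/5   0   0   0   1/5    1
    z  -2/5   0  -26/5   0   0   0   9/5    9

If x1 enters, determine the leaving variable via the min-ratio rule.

Column x1 entries and ratios — u1: 10/(3/5) = 50/3; u2: 14/(6/5) = 35/3; u3: -6/5 ≤ 0, skip; x2: 1/(2/5) = 5/2.
Smallest ratio is 5/2 in the row of x2, so x2 leaves.

x2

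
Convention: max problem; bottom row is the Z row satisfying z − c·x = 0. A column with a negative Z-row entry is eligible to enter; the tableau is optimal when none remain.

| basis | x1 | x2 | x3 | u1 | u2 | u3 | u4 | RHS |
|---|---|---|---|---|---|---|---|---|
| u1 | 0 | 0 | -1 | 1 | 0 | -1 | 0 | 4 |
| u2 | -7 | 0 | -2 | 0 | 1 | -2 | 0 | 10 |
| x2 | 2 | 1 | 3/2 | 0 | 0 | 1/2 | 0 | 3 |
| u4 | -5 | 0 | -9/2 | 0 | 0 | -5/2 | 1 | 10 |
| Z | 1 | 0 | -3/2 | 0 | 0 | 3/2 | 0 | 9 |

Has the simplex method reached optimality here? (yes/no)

no

The Z-row has a negative entry -3/2 in column x3, so it is not optimal.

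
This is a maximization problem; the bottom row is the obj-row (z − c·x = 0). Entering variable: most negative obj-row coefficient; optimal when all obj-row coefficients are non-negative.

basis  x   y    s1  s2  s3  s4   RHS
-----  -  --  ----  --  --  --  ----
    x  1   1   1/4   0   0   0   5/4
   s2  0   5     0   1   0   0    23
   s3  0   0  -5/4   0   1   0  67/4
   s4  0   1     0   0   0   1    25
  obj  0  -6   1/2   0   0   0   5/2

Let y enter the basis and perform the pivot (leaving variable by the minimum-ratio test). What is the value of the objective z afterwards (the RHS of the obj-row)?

Ratio test on column y — row 1: (5/4)/1 = 5/4; row 2: 23/5 = 23/5; row 3: entry 0 ≤ 0; row 4: 25/1 = 25. Minimum is 5/4 at row 1 (x leaves); pivot element 1.
Pivot on row 1; the obj-row RHS becomes 5/2 − (-6)·(5/4) = 10.

10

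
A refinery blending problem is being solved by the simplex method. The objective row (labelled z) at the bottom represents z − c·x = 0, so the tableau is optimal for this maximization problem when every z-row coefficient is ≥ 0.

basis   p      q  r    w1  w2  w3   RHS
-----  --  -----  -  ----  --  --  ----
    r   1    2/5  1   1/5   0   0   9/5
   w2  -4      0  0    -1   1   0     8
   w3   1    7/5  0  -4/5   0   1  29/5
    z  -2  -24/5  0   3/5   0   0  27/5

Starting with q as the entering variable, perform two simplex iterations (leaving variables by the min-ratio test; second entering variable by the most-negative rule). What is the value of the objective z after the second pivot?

26

Ratio test on column q — row 1: (9/5)/(2/5) = 9/2; row 2: entry 0 ≤ 0; row 3: (29/5)/(7/5) = 29/7. Minimum is 29/7 at row 3 (w3 leaves); pivot element 7/5.
Pivot on row 3; the z-row RHS becomes 27/5 − (-24/5)·(29/7) = 177/7.
Next entering variable (most negative z-row entry -15/7): w1.
Ratio test on column w1 — row 1: (1/7)/(3/7) = 1/3; row 2: entry -1 ≤ 0; row 3: entry -4/7 ≤ 0. Minimum is 1/3 at row 1 (r leaves); pivot element 3/7.
After the second pivot the z-row RHS is 177/7 − (-15/7)·(1/3) = 26.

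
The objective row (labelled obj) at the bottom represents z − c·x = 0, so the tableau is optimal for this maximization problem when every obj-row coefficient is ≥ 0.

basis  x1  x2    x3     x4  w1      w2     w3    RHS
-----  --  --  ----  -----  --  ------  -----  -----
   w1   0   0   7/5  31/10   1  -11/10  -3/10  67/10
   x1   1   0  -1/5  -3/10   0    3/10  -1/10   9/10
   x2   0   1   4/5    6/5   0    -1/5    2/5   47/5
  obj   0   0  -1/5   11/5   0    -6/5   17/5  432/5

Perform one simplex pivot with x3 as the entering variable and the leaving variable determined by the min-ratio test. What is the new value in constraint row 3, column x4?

Ratio test on column x3 — row 1: (67/10)/(7/5) = 67/14; row 2: entry -1/5 ≤ 0; row 3: (47/5)/(4/5) = 47/4. Minimum is 67/14 at row 1 (w1 leaves); pivot element 7/5.
Divide row 1 by 7/5; eliminate column x3 from the other rows.
Row 3 update in column x4: 6/5 − (4/5)·(31/14) = -4/7.

-4/7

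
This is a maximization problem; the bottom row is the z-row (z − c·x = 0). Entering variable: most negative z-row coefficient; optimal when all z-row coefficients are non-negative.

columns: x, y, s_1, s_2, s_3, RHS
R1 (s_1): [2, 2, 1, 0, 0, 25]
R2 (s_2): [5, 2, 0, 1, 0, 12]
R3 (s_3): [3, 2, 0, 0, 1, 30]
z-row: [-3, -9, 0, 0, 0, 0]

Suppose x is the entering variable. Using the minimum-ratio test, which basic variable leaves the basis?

Column x entries and ratios — s_1: 25/2 = 25/2; s_2: 12/5 = 12/5; s_3: 30/3 = 10.
Smallest ratio is 12/5 in the row of s_2, so s_2 leaves.

s_2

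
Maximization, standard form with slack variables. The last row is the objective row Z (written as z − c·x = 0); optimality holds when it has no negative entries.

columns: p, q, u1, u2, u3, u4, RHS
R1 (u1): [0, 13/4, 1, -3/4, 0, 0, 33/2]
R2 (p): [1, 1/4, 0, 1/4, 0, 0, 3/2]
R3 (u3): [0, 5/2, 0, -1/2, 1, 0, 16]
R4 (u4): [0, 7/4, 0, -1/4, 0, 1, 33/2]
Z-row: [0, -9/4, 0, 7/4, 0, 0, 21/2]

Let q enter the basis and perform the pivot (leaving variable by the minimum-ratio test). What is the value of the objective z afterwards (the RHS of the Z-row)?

Ratio test on column q — row 1: (33/2)/(13/4) = 66/13; row 2: (3/2)/(1/4) = 6; row 3: 16/(5/2) = 32/5; row 4: (33/2)/(7/4) = 66/7. Minimum is 66/13 at row 1 (u1 leaves); pivot element 13/4.
Pivot on row 1; the Z-row RHS becomes 21/2 − (-9/4)·(66/13) = 285/13.

285/13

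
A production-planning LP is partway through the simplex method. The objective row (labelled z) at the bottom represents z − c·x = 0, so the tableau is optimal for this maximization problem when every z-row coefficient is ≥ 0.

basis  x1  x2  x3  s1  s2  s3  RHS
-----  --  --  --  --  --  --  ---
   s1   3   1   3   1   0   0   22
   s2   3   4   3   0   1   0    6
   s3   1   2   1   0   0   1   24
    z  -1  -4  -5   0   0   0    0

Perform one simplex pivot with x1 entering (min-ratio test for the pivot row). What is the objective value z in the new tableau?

2

Ratio test on column x1 — row 1: 22/3 = 22/3; row 2: 6/3 = 2; row 3: 24/1 = 24. Minimum is 2 at row 2 (s2 leaves); pivot element 3.
Pivot on row 2; the z-row RHS becomes 0 − (-1)·2 = 2.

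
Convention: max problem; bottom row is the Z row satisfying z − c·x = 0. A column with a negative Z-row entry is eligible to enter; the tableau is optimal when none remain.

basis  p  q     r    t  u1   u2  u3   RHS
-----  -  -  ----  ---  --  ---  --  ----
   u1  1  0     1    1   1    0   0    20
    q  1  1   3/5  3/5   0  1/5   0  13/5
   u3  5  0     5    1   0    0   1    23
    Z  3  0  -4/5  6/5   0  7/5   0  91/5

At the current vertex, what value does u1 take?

u1 is basic (row 1); its value is the RHS of that row, 20.

20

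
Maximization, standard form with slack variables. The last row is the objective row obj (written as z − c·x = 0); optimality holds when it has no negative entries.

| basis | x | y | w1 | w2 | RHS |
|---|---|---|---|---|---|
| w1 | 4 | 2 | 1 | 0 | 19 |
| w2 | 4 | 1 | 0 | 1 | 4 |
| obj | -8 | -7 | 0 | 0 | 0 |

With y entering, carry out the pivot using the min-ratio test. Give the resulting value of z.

Ratio test on column y — row 1: 19/2 = 19/2; row 2: 4/1 = 4. Minimum is 4 at row 2 (w2 leaves); pivot element 1.
Pivot on row 2; the obj-row RHS becomes 0 − (-7)·4 = 28.

28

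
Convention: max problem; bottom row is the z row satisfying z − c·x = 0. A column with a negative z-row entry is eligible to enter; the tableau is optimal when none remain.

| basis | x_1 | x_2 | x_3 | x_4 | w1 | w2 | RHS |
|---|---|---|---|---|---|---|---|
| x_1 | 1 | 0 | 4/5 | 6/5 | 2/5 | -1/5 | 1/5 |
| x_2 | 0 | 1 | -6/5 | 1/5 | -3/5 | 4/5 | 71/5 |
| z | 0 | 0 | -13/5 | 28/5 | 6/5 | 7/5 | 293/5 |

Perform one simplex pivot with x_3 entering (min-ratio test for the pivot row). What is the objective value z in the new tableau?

237/4

Ratio test on column x_3 — row 1: (1/5)/(4/5) = 1/4; row 2: entry -6/5 ≤ 0. Minimum is 1/4 at row 1 (x_1 leaves); pivot element 4/5.
Pivot on row 1; the z-row RHS becomes 293/5 − (-13/5)·(1/4) = 237/4.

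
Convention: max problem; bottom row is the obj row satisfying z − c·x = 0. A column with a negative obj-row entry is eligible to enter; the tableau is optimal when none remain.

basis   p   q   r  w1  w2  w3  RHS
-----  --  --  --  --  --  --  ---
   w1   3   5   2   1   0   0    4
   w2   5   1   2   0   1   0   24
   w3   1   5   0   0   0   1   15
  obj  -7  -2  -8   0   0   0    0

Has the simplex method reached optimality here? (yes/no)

The obj-row has a negative entry -8 in column r, so it is not optimal.

no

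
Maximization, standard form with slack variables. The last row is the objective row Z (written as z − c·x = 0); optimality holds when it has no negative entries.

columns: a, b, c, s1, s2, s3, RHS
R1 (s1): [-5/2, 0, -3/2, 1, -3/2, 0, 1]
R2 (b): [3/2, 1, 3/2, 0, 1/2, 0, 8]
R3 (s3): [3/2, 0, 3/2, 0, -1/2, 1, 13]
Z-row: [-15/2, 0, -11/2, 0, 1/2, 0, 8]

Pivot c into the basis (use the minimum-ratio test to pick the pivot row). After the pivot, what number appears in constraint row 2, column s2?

1/3

Ratio test on column c — row 1: entry -3/2 ≤ 0; row 2: 8/(3/2) = 16/3; row 3: 13/(3/2) = 26/3. Minimum is 16/3 at row 2 (b leaves); pivot element 3/2.
Divide row 2 by 3/2; eliminate column c from the other rows.
In the new row 2, the s2 entry is the old entry divided by the pivot: (1/2)/(3/2) = 1/3.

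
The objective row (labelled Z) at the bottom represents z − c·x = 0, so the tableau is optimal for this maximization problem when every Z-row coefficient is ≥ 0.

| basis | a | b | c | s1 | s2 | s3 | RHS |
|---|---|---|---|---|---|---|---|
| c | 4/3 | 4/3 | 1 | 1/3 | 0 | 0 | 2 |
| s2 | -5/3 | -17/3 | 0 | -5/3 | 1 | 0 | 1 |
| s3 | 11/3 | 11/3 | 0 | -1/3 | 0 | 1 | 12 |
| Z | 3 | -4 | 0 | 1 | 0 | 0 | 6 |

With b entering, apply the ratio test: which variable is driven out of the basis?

c

Column b entries and ratios — c: 2/(4/3) = 3/2; s2: -17/3 ≤ 0, skip; s3: 12/(11/3) = 36/11.
Smallest ratio is 3/2 in the row of c, so c leaves.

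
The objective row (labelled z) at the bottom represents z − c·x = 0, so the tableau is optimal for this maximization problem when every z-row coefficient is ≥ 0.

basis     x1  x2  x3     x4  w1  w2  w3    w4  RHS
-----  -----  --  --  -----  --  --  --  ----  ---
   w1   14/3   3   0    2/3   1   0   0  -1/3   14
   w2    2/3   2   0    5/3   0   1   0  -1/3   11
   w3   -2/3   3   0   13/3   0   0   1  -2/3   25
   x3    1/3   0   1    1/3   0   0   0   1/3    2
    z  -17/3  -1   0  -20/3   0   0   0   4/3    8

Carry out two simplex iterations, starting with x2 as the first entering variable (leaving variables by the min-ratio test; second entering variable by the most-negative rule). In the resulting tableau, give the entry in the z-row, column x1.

-17

Ratio test on column x2 — row 1: 14/3 = 14/3; row 2: 11/2 = 11/2; row 3: 25/3 = 25/3; row 4: entry 0 ≤ 0. Minimum is 14/3 at row 1 (w1 leaves); pivot element 3.
Divide row 1 by 3; eliminate column x2 from the other rows.
Second iteration: most negative z-row entry is -58/9 in column x4, so x4 enters.
Ratio test on column x4 — row 1: (14/3)/(2/9) = 21; row 2: (5/3)/(11/9) = 15/11; row 3: 11/(11/3) = 3; row 4: 2/(1/3) = 6. Minimum is 15/11 at row 2 (w2 leaves); pivot element 11/9.
Divide row 2 by 11/9; eliminate column x4 from the other rows.
After both pivots, the entry at the z-row, column x1 is -17.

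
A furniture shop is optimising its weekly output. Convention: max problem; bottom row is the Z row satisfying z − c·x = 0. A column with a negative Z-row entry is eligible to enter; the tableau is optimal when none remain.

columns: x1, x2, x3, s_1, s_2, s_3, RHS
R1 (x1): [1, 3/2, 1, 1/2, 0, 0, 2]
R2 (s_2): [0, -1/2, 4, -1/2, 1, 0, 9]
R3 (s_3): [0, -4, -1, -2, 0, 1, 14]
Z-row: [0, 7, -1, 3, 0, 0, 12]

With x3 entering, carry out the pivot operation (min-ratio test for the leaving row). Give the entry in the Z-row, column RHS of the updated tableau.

14

Ratio test on column x3 — row 1: 2/1 = 2; row 2: 9/4 = 9/4; row 3: entry -1 ≤ 0. Minimum is 2 at row 1 (x1 leaves); pivot element 1.
Divide row 1 by 1; eliminate column x3 from the other rows.
Z-row update in column RHS: 12 − (-1)·2 = 14.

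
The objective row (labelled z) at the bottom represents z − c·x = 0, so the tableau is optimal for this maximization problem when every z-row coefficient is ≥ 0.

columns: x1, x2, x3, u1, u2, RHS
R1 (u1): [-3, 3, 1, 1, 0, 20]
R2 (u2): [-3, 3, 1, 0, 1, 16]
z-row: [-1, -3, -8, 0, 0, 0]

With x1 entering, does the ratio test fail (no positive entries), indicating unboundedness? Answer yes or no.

Every constraint-row entry in column x1 is ≤ 0, so increasing x1 is unbounded.

yes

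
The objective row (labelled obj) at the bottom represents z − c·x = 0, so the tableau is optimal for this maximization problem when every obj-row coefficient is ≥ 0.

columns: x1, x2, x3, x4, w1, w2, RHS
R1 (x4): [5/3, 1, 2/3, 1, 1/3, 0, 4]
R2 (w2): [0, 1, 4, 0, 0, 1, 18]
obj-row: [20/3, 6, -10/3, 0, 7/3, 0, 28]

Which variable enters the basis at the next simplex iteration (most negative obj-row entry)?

Negative obj-row entries: x3: -10/3.
The most negative is -10/3 in column x3, so x3 enters.

x3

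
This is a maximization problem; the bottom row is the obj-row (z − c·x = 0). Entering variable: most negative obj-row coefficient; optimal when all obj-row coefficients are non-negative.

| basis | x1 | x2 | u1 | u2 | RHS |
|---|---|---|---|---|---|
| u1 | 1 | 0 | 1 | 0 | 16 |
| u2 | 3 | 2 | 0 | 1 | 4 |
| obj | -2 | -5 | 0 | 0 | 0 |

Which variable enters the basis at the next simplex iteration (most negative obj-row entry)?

x2

Negative obj-row entries: x1: -2, x2: -5.
The most negative is -5 in column x2, so x2 enters.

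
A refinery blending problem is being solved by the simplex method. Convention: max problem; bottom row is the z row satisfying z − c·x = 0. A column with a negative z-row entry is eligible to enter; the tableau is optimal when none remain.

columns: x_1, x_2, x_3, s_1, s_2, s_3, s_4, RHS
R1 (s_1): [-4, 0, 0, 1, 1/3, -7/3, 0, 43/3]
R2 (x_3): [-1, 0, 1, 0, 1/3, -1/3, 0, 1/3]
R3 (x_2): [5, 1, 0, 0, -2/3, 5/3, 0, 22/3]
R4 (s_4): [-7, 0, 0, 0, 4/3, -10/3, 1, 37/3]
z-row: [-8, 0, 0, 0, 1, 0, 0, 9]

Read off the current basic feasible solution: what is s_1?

43/3

s_1 is basic (row 1); its value is the RHS of that row, 43/3.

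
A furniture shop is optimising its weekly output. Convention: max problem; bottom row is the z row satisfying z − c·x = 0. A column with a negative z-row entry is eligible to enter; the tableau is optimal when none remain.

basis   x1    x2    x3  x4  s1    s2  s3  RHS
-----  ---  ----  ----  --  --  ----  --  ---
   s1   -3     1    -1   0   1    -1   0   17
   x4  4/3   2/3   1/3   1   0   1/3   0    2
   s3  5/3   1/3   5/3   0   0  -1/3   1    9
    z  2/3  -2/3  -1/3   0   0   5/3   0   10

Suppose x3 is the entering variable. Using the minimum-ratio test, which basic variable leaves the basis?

Column x3 entries and ratios — s1: -1 ≤ 0, skip; x4: 2/(1/3) = 6; s3: 9/(5/3) = 27/5.
Smallest ratio is 27/5 in the row of s3, so s3 leaves.

s3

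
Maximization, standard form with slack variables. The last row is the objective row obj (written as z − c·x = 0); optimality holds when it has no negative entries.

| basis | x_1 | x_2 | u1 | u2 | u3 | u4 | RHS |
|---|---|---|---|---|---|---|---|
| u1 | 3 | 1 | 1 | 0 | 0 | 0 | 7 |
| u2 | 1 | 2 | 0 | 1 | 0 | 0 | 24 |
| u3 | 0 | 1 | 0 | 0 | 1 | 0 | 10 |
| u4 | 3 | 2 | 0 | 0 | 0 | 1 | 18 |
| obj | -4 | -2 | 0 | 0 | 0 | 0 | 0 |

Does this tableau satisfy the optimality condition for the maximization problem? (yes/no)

no

The obj-row has a negative entry -4 in column x_1, so it is not optimal.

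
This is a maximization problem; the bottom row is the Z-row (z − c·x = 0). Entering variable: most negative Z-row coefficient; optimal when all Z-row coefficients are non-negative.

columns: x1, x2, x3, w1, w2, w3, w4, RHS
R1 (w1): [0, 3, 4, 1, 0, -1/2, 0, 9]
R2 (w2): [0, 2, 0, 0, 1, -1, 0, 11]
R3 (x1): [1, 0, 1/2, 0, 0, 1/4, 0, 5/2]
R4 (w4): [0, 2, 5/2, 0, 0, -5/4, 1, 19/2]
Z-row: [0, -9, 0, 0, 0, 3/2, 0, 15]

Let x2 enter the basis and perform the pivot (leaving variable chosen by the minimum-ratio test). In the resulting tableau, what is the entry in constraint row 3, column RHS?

Ratio test on column x2 — row 1: 9/3 = 3; row 2: 11/2 = 11/2; row 3: entry 0 ≤ 0; row 4: (19/2)/2 = 19/4. Minimum is 3 at row 1 (w1 leaves); pivot element 3.
Divide row 1 by 3; eliminate column x2 from the other rows.
Row 3 update in column RHS: 5/2 − 0·3 = 5/2.

5/2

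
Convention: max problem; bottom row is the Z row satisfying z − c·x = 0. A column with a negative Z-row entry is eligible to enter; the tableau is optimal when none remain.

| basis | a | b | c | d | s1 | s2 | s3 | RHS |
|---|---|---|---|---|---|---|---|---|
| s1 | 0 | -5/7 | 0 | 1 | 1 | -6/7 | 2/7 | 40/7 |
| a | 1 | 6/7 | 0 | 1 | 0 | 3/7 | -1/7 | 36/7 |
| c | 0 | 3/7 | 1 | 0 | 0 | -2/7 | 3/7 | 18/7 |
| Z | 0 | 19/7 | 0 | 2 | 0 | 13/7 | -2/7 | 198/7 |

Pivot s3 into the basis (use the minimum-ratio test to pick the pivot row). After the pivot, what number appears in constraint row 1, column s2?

-2/3

Ratio test on column s3 — row 1: (40/7)/(2/7) = 20; row 2: entry -1/7 ≤ 0; row 3: (18/7)/(3/7) = 6. Minimum is 6 at row 3 (c leaves); pivot element 3/7.
Divide row 3 by 3/7; eliminate column s3 from the other rows.
Row 1 update in column s2: -6/7 − (2/7)·(-2/3) = -2/3.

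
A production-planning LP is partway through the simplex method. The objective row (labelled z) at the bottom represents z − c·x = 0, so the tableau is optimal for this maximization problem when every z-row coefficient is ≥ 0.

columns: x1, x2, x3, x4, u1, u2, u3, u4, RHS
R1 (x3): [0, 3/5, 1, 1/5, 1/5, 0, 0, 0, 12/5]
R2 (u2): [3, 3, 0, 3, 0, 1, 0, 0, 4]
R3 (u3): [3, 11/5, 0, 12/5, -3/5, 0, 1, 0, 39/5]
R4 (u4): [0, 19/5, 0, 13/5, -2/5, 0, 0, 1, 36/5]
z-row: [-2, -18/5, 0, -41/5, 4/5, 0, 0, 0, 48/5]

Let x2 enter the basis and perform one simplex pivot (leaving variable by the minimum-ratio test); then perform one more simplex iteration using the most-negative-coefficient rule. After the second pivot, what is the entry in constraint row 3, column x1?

Ratio test on column x2 — row 1: (12/5)/(3/5) = 4; row 2: 4/3 = 4/3; row 3: (39/5)/(11/5) = 39/11; row 4: (36/5)/(19/5) = 36/19. Minimum is 4/3 at row 2 (u2 leaves); pivot element 3.
Divide row 2 by 3; eliminate column x2 from the other rows.
Second iteration: most negative z-row entry is -23/5 in column x4, so x4 enters.
Ratio test on column x4 — row 1: entry -2/5 ≤ 0; row 2: (4/3)/1 = 4/3; row 3: (73/15)/(1/5) = 73/3; row 4: entry -6/5 ≤ 0. Minimum is 4/3 at row 2 (x2 leaves); pivot element 1.
Divide row 2 by 1; eliminate column x4 from the other rows.
After both pivots, the entry at constraint row 3, column x1 is 3/5.

3/5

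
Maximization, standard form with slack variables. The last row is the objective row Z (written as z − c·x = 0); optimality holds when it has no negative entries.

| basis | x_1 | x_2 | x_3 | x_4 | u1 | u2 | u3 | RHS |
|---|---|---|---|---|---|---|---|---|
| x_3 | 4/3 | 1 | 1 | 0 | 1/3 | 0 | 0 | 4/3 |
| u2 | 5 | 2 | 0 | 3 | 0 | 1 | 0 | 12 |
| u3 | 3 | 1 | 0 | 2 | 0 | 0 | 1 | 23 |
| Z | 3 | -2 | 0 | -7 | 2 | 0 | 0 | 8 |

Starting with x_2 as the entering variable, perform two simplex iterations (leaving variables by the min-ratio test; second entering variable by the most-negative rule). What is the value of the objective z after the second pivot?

292/9

Ratio test on column x_2 — row 1: (4/3)/1 = 4/3; row 2: 12/2 = 6; row 3: 23/1 = 23. Minimum is 4/3 at row 1 (x_3 leaves); pivot element 1.
Pivot on row 1; the Z-row RHS becomes 8 − (-2)·(4/3) = 32/3.
Next entering variable (most negative Z-row entry -7): x_4.
Ratio test on column x_4 — row 1: entry 0 ≤ 0; row 2: (28/3)/3 = 28/9; row 3: (65/3)/2 = 65/6. Minimum is 28/9 at row 2 (u2 leaves); pivot element 3.
After the second pivot the Z-row RHS is 32/3 − (-7)·(28/9) = 292/9.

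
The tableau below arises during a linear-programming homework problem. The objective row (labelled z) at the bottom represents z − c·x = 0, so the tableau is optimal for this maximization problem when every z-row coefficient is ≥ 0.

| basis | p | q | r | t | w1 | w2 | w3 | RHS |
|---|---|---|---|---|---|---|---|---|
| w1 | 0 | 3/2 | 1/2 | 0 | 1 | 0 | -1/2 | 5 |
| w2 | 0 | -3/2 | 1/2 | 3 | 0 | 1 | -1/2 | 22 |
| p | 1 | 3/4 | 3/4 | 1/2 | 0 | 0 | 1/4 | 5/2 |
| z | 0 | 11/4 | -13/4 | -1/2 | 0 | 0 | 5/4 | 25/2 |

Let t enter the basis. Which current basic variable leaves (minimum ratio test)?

Column t entries and ratios — w1: 0 ≤ 0, skip; w2: 22/3 = 22/3; p: (5/2)/(1/2) = 5.
Smallest ratio is 5 in the row of p, so p leaves.

p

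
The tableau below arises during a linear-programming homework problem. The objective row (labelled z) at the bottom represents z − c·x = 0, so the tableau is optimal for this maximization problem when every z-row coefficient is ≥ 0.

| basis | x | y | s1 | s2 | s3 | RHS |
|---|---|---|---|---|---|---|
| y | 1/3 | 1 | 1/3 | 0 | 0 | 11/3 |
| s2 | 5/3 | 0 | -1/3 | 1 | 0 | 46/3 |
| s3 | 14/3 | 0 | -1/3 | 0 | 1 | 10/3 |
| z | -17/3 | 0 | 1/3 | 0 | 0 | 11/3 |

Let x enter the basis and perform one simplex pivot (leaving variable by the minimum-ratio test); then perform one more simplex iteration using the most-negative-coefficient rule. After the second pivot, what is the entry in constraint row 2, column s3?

Ratio test on column x — row 1: (11/3)/(1/3) = 11; row 2: (46/3)/(5/3) = 46/5; row 3: (10/3)/(14/3) = 5/7. Minimum is 5/7 at row 3 (s3 leaves); pivot element 14/3.
Divide row 3 by 14/3; eliminate column x from the other rows.
Second iteration: most negative z-row entry is -1/14 in column s1, so s1 enters.
Ratio test on column s1 — row 1: (24/7)/(5/14) = 48/5; row 2: entry -3/14 ≤ 0; row 3: entry -1/14 ≤ 0. Minimum is 48/5 at row 1 (y leaves); pivot element 5/14.
Divide row 1 by 5/14; eliminate column s1 from the other rows.
After both pivots, the entry at constraint row 2, column s3 is -2/5.

-2/5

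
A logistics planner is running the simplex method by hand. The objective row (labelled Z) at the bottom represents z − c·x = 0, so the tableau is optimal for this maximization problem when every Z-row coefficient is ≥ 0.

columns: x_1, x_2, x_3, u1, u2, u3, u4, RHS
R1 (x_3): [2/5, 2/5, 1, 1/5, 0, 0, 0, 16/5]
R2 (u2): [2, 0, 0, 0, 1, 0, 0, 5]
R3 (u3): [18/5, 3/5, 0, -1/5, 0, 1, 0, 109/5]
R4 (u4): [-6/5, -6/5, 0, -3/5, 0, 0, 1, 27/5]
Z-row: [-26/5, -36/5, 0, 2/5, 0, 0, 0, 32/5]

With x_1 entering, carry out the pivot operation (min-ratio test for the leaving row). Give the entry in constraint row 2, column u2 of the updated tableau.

1/2

Ratio test on column x_1 — row 1: (16/5)/(2/5) = 8; row 2: 5/2 = 5/2; row 3: (109/5)/(18/5) = 109/18; row 4: entry -6/5 ≤ 0. Minimum is 5/2 at row 2 (u2 leaves); pivot element 2.
Divide row 2 by 2; eliminate column x_1 from the other rows.
In the new row 2, the u2 entry is the old entry divided by the pivot: 1/2 = 1/2.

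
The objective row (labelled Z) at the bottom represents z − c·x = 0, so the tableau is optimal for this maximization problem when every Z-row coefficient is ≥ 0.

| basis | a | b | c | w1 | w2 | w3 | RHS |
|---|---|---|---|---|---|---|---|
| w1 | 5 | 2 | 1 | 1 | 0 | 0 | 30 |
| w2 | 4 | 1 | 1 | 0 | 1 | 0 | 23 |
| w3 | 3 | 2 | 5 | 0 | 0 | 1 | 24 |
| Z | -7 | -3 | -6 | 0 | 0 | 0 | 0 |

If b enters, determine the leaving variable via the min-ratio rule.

w3

Column b entries and ratios — w1: 30/2 = 15; w2: 23/1 = 23; w3: 24/2 = 12.
Smallest ratio is 12 in the row of w3, so w3 leaves.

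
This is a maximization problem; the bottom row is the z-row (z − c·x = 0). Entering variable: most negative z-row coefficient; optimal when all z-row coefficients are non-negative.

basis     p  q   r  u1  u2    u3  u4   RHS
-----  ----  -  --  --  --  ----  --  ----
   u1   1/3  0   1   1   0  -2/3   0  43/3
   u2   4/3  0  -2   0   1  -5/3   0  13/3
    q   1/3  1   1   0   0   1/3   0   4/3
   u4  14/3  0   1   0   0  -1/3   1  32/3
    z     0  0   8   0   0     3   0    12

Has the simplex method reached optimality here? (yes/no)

Every z-row coefficient is ≥ 0, so the tableau is optimal.

yes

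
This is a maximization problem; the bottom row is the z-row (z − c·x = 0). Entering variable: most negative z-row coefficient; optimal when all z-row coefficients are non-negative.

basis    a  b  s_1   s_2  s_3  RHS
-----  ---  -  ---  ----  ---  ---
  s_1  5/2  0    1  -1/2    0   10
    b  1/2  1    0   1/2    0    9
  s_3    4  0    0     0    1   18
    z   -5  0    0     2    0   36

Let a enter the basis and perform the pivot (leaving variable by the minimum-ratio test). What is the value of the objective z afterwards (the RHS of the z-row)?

Ratio test on column a — row 1: 10/(5/2) = 4; row 2: 9/(1/2) = 18; row 3: 18/4 = 9/2. Minimum is 4 at row 1 (s_1 leaves); pivot element 5/2.
Pivot on row 1; the z-row RHS becomes 36 − (-5)·4 = 56.

56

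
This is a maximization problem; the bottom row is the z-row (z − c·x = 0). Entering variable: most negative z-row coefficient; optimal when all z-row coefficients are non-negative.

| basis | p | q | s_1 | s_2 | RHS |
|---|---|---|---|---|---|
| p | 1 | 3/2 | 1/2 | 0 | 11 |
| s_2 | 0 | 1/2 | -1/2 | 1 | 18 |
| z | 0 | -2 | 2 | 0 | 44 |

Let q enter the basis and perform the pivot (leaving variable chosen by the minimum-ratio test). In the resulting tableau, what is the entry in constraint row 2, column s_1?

-2/3

Ratio test on column q — row 1: 11/(3/2) = 22/3; row 2: 18/(1/2) = 36. Minimum is 22/3 at row 1 (p leaves); pivot element 3/2.
Divide row 1 by 3/2; eliminate column q from the other rows.
Row 2 update in column s_1: -1/2 − (1/2)·(1/3) = -2/3.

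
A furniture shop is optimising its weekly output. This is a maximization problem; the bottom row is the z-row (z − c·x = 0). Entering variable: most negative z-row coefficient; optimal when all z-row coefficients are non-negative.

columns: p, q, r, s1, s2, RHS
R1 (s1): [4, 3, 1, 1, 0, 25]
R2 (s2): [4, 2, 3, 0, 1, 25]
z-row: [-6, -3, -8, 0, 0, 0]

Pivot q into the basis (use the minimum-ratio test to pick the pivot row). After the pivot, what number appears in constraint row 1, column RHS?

25/3

Ratio test on column q — row 1: 25/3 = 25/3; row 2: 25/2 = 25/2. Minimum is 25/3 at row 1 (s1 leaves); pivot element 3.
Divide row 1 by 3; eliminate column q from the other rows.
In the new row 1, the RHS entry is the old entry divided by the pivot: 25/3 = 25/3.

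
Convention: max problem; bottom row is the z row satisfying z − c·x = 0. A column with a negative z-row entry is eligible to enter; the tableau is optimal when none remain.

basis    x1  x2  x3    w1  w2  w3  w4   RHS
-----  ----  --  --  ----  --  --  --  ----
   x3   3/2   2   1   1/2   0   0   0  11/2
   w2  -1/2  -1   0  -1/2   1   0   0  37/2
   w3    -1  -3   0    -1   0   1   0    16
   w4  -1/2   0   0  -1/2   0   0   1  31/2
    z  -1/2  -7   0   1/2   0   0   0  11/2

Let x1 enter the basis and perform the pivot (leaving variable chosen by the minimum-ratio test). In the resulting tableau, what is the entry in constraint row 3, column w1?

Ratio test on column x1 — row 1: (11/2)/(3/2) = 11/3; row 2: entry -1/2 ≤ 0; row 3: entry -1 ≤ 0; row 4: entry -1/2 ≤ 0. Minimum is 11/3 at row 1 (x3 leaves); pivot element 3/2.
Divide row 1 by 3/2; eliminate column x1 from the other rows.
Row 3 update in column w1: -1 − (-1)·(1/3) = -2/3.

-2/3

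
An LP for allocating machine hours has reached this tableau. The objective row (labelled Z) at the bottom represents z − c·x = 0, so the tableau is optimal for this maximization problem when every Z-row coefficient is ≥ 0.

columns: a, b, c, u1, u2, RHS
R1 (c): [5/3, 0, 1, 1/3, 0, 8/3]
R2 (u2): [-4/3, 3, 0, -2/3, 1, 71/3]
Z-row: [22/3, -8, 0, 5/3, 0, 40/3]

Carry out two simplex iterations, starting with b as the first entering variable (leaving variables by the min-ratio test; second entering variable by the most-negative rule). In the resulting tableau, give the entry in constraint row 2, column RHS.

29/3

Ratio test on column b — row 1: entry 0 ≤ 0; row 2: (71/3)/3 = 71/9. Minimum is 71/9 at row 2 (u2 leaves); pivot element 3.
Divide row 2 by 3; eliminate column b from the other rows.
Second iteration: most negative Z-row entry is -1/9 in column u1, so u1 enters.
Ratio test on column u1 — row 1: (8/3)/(1/3) = 8; row 2: entry -2/9 ≤ 0. Minimum is 8 at row 1 (c leaves); pivot element 1/3.
Divide row 1 by 1/3; eliminate column u1 from the other rows.
After both pivots, the entry at constraint row 2, column RHS is 29/3.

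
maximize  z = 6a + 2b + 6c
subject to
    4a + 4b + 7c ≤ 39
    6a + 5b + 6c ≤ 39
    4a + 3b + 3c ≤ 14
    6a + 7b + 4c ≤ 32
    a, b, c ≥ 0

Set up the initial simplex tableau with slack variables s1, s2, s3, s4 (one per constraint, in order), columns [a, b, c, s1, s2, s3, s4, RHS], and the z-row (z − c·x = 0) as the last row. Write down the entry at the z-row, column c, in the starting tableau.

The z-row carries the negated objective coefficients: the c entry is -6.

-6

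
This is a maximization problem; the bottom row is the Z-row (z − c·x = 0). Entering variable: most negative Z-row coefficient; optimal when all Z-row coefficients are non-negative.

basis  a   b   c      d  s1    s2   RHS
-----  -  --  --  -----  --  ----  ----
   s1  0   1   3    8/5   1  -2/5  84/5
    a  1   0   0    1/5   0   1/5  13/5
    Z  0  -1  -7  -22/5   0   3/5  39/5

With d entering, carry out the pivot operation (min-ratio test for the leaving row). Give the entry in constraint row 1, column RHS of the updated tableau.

Ratio test on column d — row 1: (84/5)/(8/5) = 21/2; row 2: (13/5)/(1/5) = 13. Minimum is 21/2 at row 1 (s1 leaves); pivot element 8/5.
Divide row 1 by 8/5; eliminate column d from the other rows.
In the new row 1, the RHS entry is the old entry divided by the pivot: (84/5)/(8/5) = 21/2.

21/2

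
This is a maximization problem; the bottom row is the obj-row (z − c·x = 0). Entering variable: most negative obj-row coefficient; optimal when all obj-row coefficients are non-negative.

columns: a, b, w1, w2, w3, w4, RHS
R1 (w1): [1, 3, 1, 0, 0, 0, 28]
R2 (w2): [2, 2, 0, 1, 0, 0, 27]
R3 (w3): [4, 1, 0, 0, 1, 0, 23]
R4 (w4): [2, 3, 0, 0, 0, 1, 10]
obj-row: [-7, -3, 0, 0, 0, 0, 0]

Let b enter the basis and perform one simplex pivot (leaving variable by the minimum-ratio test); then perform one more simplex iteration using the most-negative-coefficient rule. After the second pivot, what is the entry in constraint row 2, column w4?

-1

Ratio test on column b — row 1: 28/3 = 28/3; row 2: 27/2 = 27/2; row 3: 23/1 = 23; row 4: 10/3 = 10/3. Minimum is 10/3 at row 4 (w4 leaves); pivot element 3.
Divide row 4 by 3; eliminate column b from the other rows.
Second iteration: most negative obj-row entry is -5 in column a, so a enters.
Ratio test on column a — row 1: entry -1 ≤ 0; row 2: (61/3)/(2/3) = 61/2; row 3: (59/3)/(10/3) = 59/10; row 4: (10/3)/(2/3) = 5. Minimum is 5 at row 4 (b leaves); pivot element 2/3.
Divide row 4 by 2/3; eliminate column a from the other rows.
After both pivots, the entry at constraint row 2, column w4 is -1.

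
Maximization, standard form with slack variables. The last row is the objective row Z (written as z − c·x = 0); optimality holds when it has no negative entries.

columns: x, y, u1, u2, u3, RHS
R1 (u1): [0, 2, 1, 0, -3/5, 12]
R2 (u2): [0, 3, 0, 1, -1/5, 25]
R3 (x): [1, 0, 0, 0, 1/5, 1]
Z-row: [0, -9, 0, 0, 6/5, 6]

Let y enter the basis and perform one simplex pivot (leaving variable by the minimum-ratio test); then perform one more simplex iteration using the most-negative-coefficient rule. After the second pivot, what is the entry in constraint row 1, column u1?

1/2

Ratio test on column y — row 1: 12/2 = 6; row 2: 25/3 = 25/3; row 3: entry 0 ≤ 0. Minimum is 6 at row 1 (u1 leaves); pivot element 2.
Divide row 1 by 2; eliminate column y from the other rows.
Second iteration: most negative Z-row entry is -3/2 in column u3, so u3 enters.
Ratio test on column u3 — row 1: entry -3/10 ≤ 0; row 2: 7/(7/10) = 10; row 3: 1/(1/5) = 5. Minimum is 5 at row 3 (x leaves); pivot element 1/5.
Divide row 3 by 1/5; eliminate column u3 from the other rows.
After both pivots, the entry at constraint row 1, column u1 is 1/2.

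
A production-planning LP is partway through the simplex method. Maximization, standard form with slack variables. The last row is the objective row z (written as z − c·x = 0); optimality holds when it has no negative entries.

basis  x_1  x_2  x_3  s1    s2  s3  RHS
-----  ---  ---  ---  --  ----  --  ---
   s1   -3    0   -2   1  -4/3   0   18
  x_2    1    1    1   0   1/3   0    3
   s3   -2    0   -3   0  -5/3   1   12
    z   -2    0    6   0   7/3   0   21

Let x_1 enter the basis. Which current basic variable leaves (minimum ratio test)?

Column x_1 entries and ratios — s1: -3 ≤ 0, skip; x_2: 3/1 = 3; s3: -2 ≤ 0, skip.
Smallest ratio is 3 in the row of x_2, so x_2 leaves.

x_2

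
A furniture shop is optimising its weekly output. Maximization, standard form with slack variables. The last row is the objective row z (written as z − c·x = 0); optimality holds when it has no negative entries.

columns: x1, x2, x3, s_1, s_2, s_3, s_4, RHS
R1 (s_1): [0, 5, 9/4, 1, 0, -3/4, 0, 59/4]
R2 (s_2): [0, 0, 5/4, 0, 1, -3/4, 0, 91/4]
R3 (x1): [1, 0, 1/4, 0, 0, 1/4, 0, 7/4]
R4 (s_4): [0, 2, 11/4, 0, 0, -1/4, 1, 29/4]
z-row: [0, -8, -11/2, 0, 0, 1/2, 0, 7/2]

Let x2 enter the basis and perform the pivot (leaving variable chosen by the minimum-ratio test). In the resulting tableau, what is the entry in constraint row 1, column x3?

Ratio test on column x2 — row 1: (59/4)/5 = 59/20; row 2: entry 0 ≤ 0; row 3: entry 0 ≤ 0; row 4: (29/4)/2 = 29/8. Minimum is 59/20 at row 1 (s_1 leaves); pivot element 5.
Divide row 1 by 5; eliminate column x2 from the other rows.
In the new row 1, the x3 entry is the old entry divided by the pivot: (9/4)/5 = 9/20.

9/20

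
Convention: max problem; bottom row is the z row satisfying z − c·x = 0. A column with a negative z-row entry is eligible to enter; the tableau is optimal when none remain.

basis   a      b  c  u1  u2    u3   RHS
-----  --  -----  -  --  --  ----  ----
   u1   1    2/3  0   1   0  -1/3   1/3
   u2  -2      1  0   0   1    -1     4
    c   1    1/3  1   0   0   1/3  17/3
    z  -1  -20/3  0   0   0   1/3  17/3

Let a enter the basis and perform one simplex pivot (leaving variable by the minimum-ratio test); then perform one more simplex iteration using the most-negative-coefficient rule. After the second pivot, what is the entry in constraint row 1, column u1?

Ratio test on column a — row 1: (1/3)/1 = 1/3; row 2: entry -2 ≤ 0; row 3: (17/3)/1 = 17/3. Minimum is 1/3 at row 1 (u1 leaves); pivot element 1.
Divide row 1 by 1; eliminate column a from the other rows.
Second iteration: most negative z-row entry is -6 in column b, so b enters.
Ratio test on column b — row 1: (1/3)/(2/3) = 1/2; row 2: (14/3)/(7/3) = 2; row 3: entry -1/3 ≤ 0. Minimum is 1/2 at row 1 (a leaves); pivot element 2/3.
Divide row 1 by 2/3; eliminate column b from the other rows.
After both pivots, the entry at constraint row 1, column u1 is 3/2.

3/2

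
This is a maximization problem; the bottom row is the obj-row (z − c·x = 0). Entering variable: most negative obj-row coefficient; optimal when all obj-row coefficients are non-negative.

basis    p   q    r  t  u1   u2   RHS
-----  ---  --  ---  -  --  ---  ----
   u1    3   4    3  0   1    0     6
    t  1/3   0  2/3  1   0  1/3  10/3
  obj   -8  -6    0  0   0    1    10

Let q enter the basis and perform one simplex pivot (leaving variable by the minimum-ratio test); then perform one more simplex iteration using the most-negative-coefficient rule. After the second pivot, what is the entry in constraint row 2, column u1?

-1/9

Ratio test on column q — row 1: 6/4 = 3/2; row 2: entry 0 ≤ 0. Minimum is 3/2 at row 1 (u1 leaves); pivot element 4.
Divide row 1 by 4; eliminate column q from the other rows.
Second iteration: most negative obj-row entry is -7/2 in column p, so p enters.
Ratio test on column p — row 1: (3/2)/(3/4) = 2; row 2: (10/3)/(1/3) = 10. Minimum is 2 at row 1 (q leaves); pivot element 3/4.
Divide row 1 by 3/4; eliminate column p from the other rows.
After both pivots, the entry at constraint row 2, column u1 is -1/9.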